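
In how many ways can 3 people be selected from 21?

This is C(21,3) = 1330.

1330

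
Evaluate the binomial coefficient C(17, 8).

C(17,8) = (17·16·15·14·13·12·11·10) / 8! = 980179200 / 40320 = 24310.

24310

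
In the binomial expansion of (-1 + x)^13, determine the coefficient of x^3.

The general term is C(13,j)·(-1)^j·(x)^(13-j); the x^3 term has j = 10.
C(13,10) = 286.
Coefficient = C(13,10) = 286.

286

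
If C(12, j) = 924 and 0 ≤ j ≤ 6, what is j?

C(12,j) increases on 0 ≤ j ≤ 6. C(12,5) = 792 and C(12,6) = 924, so j = 6.

6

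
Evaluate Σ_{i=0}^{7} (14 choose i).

9908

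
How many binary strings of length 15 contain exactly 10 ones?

Choose the 10 positions: C(15,10) = 3003.

3003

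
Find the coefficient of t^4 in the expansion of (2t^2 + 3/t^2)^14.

General term: C(14,j)·(2t^2)^j·(3/t^2)^(14-j), with t-exponent 2j − 2(14−j) = 4j − 28.
Set 4j − 28 = 4: j = 8.
C(14,8) = 3003; 2^8 = 256; 3^6 = 729.
Coefficient = 3003 · 256 · 729 = 560431872.

560431872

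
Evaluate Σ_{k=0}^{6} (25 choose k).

245506

1 + 25 + 300 + 2300 + 12650 + 53130 + 177100 = 245506.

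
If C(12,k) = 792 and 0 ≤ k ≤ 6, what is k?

C(12,k) increases on 0 ≤ k ≤ 6. C(12,4) = 495 and C(12,5) = 792, so k = 5.

5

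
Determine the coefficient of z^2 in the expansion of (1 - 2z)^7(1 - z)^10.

269

Coefficient of z^2 = Σ_{j} C(7,j)·(-2)^j·C(10,2-j)·(-1)^(2-j) for j from 0 to 2.
= 45 + 140 + 84 = 269.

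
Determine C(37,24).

3562467300

C(37,24) = C(37,13) by symmetry.
C(37,13) = (37·36·35·34·33·32·31·30·29·28·27·26·25) / 13! = 22183557976419840000 / 6227020800 = 3562467300.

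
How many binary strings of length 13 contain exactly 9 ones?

715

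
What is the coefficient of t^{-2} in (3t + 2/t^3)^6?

General term: C(6,j)·(3t)^j·(2/t^3)^(6-j), with t-exponent 1j − 3(6−j) = 4j − 18.
Set 4j − 18 = -2: j = 4.
C(6,4) = 15; 3^4 = 81; 2^2 = 4.
Coefficient = 15 · 81 · 4 = 4860.

4860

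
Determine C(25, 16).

2042975

C(25,16) = C(25,9) by symmetry.
C(25,9) = (25·24·23·22·21·20·19·18·17) / 9! = 741354768000 / 362880 = 2042975.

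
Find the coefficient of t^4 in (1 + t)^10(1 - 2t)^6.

Coefficient of t^4 = Σ_{j} C(10,j)·1^j·C(6,4-j)·(-2)^(4-j) for j from 0 to 4.
= 240 + (-1600) + 2700 + (-1440) + 210 = 110.

110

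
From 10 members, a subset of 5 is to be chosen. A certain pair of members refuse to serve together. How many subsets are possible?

All 5-subsets: C(10,5) = 252. Those containing both fixed elements: C(8,3) = 56.
252 − 56 = 196.

196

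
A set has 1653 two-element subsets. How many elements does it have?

58

n(n−1)/2 = 1653 ⇒ n(n−1) = 3306. Since 58·57 = 3306, n = 58.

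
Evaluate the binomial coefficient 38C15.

15471286560

C(38,15) = (38·37·36·35·34·33·32·31·30·29·28·27·26·25·24) / 15! = 20231404874494894080000 / 1307674368000 = 15471286560.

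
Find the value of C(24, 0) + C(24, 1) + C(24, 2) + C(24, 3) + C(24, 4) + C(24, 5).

55455

1 + 24 + 276 + 2024 + 10626 + 42504 = 55455.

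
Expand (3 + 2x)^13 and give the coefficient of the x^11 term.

1437696

The general term is C(13,j)·(3)^j·(2x)^(13-j); the x^11 term has j = 2.
C(13,2) = 78.
Coefficient = C(13,2) · 3^2 · 2^11 = 78 · 9 · 2048 = 1437696.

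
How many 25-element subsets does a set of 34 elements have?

52451256

C(34,25) = C(34,9) by symmetry.
C(34,9) = (34·33·32·31·30·29·28·27·26) / 9! = 19033511777280 / 362880 = 52451256.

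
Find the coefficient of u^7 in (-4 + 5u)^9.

45000000

The general term is C(9,j)·(-4)^j·(5u)^(9-j); the u^7 term has j = 2.
C(9,2) = 36.
Coefficient = C(9,2) · (-4)^2 · 5^7 = 36 · 16 · 78125 = 45000000.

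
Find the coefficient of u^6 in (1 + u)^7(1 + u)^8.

5005

Coefficient of u^6 = Σ_{j} C(7,j)·C(8,6-j) for j from 0 to 6.
= 28 + 392 + 1470 + 1960 + 980 + 168 + 7 = 5005.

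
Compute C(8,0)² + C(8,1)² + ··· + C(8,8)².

Σ C(8,i)² is the coefficient of x^8 in (1+x)^8(1+x)^8 = (1+x)^16, i.e. C(16,8) = 12870.

12870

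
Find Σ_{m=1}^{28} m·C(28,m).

Differentiating (1+x)^28 and setting x=1: Σ m·C(28,m) = 28·2^27 = 3758096384.

3758096384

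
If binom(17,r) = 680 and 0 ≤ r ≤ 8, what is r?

3

C(17,r) increases on 0 ≤ r ≤ 8. C(17,2) = 136 and C(17,3) = 680, so r = 3.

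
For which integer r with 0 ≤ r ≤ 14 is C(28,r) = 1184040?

C(28,r) increases on 0 ≤ r ≤ 14. C(28,6) = 376740 and C(28,7) = 1184040, so r = 7.

7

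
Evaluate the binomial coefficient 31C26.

C(31,26) = C(31,5) by symmetry.
C(31,5) = (31·30·29·28·27) / 5! = 20389320 / 120 = 169911.

169911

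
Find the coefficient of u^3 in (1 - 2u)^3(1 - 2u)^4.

(1 - 2u)^3(1 - 2u)^4 = (1 - 2u)^7, so the coefficient of u^3 is C(7,3)·(-2)^3 = 35·-8 = -280.

-280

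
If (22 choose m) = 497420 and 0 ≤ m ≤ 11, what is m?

C(22,m) increases on 0 ≤ m ≤ 11. C(22,8) = 319770 and C(22,9) = 497420, so m = 9.

9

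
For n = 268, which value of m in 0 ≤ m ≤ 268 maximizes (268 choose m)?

C(268,m) is maximized at m = 268/2 = 134.

134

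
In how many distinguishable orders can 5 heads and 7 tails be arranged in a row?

792

Choose positions for the heads: C(12,5) = 792.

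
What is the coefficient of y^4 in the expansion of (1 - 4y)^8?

17920

The general term is C(8,j)·(1)^j·(-4y)^(8-j); the y^4 term has j = 4.
C(8,4) = 70.
Coefficient = C(8,4) · (-4)^4 = 70 · 256 = 17920.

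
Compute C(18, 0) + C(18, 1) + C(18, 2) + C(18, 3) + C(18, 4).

1 + 18 + 153 + 816 + 3060 = 4048.

4048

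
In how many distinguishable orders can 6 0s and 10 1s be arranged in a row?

Choose positions for the 0s: C(16,6) = 8008.

8008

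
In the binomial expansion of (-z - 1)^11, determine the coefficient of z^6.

-462

The general term is C(11,j)·(-z)^j·(-1)^(11-j); the z^6 term has j = 6.
C(11,6) = 462.
Coefficient = C(11,6) · (-1)^5 = 462 · (-1) = -462.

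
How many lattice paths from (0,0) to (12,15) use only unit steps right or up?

17383860

Each path is a sequence of 27 steps with 12 rights: C(27,12) = 17383860.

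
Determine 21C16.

C(21,16) = C(21,5) by symmetry.
C(21,5) = (21·20·19·18·17) / 5! = 2441880 / 120 = 20349.

20349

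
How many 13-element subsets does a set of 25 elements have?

C(25,13) = C(25,12) by symmetry.
C(25,12) = (25·24·23·22·21·20·19·18·17·16·15·14) / 12! = 2490952020480000 / 479001600 = 5200300.

5200300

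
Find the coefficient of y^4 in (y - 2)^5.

The general term is C(5,j)·(y)^j·(-2)^(5-j); the y^4 term has j = 4.
C(5,4) = 5.
Coefficient = C(5,4) · (-2)^1 = 5 · (-2) = -10.

-10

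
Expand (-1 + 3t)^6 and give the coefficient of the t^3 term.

The general term is C(6,j)·(-1)^j·(3t)^(6-j); the t^3 term has j = 3.
C(6,3) = 20.
Coefficient = C(6,3) · (-1)^3 · 3^3 = 20 · (-1) · 27 = -540.

-540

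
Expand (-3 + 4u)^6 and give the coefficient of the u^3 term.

The general term is C(6,j)·(-3)^j·(4u)^(6-j); the u^3 term has j = 3.
C(6,3) = 20.
Coefficient = C(6,3) · (-3)^3 · 4^3 = 20 · (-27) · 64 = -34560.

-34560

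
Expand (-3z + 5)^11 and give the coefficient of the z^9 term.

The general term is C(11,j)·(-3z)^j·(5)^(11-j); the z^9 term has j = 9.
C(11,9) = 55.
Coefficient = C(11,9) · (-3)^9 · 5^2 = 55 · (-19683) · 25 = -27064125.

-27064125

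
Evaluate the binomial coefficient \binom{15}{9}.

5005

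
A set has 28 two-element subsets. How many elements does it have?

8

n(n−1)/2 = 28 ⇒ n(n−1) = 56. Since 8·7 = 56, n = 8.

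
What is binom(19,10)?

C(19,10) = C(19,9) by symmetry.
C(19,9) = (19·18·17·16·15·14·13·12·11) / 9! = 33522128640 / 362880 = 92378.

92378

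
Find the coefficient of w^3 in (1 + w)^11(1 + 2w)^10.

4205

Coefficient of w^3 = Σ_{j} C(11,j)·1^j·C(10,3-j)·2^(3-j) for j from 0 to 3.
= 960 + 1980 + 1100 + 165 = 4205.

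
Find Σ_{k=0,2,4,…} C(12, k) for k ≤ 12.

Even-k terms of row 12 sum to 2^11 = 2048.

2048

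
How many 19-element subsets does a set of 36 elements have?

C(36,19) = C(36,17) by symmetry.
C(36,17) = (36·35·34·33·32·31·30·29·28·27·26·25·24·23·22·21·20) / 17! = 3058021453718104473600000 / 355687428096000 = 8597496600.

8597496600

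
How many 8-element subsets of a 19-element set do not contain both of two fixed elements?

All 8-subsets: C(19,8) = 75582. Those containing both fixed elements: C(17,6) = 12376.
75582 − 12376 = 63206.

63206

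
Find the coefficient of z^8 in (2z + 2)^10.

46080

The general term is C(10,j)·(2z)^j·(2)^(10-j); the z^8 term has j = 8.
C(10,8) = 45.
Coefficient = C(10,8) · 2^8 · 2^2 = 45 · 256 · 4 = 46080.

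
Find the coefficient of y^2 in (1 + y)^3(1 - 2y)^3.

Coefficient of y^2 = Σ_{j} C(3,j)·1^j·C(3,2-j)·(-2)^(2-j) for j from 0 to 2.
= 12 + (-18) + 3 = -3.

-3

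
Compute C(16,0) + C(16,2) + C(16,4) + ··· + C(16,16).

32768

Half of (1+1)^16 + (1−1)^16 gives the even-index sum: 2^15 = 32768.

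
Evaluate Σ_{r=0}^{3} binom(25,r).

2626

1 + 25 + 300 + 2300 = 2626.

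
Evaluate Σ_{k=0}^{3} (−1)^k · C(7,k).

-20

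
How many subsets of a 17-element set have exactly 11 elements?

Choose the 11 positions: C(17,11) = 12376.

12376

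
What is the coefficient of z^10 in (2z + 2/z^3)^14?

229376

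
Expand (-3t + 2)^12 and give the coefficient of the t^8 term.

The general term is C(12,j)·(-3t)^j·(2)^(12-j); the t^8 term has j = 8.
C(12,8) = 495.
Coefficient = C(12,8) · (-3)^8 · 2^4 = 495 · 6561 · 16 = 51963120.

51963120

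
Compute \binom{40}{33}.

C(40,33) = C(40,7) by symmetry.
C(40,7) = (40·39·38·37·36·35·34) / 7! = 93963542400 / 5040 = 18643560.

18643560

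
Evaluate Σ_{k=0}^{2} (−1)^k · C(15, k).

91

The partial alternating sum Σ_{k=0}^{2} (−1)^k C(15,k) = (−1)^2 C(14,2) = 91.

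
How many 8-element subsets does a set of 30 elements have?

5852925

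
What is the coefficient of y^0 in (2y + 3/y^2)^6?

2160

General term: C(6,j)·(2y)^j·(3/y^2)^(6-j), with y-exponent 1j − 2(6−j) = 3j − 12.
Set 3j − 12 = 0: j = 4.
C(6,4) = 15; 2^4 = 16; 3^2 = 9.
Coefficient = 15 · 16 · 9 = 2160.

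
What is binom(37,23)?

6107086800

C(37,23) = C(37,14) by symmetry.
C(37,14) = (37·36·35·34·33·32·31·30·29·28·27·26·25·24) / 14! = 532405391434076160000 / 87178291200 = 6107086800.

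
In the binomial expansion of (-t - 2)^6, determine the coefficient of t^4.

60

The general term is C(6,j)·(-t)^j·(-2)^(6-j); the t^4 term has j = 4.
C(6,4) = 15.
Coefficient = C(6,4) · (-2)^2 = 15 · 4 = 60.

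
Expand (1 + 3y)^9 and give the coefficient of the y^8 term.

The general term is C(9,j)·(1)^j·(3y)^(9-j); the y^8 term has j = 1.
C(9,1) = 9.
Coefficient = C(9,1) · 3^8 = 9 · 6561 = 59049.

59049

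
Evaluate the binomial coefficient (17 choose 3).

C(17,3) = (17·16·15) / 3! = 4080 / 6 = 680.

680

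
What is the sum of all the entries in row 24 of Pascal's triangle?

16777216

The entries of row 24 sum to 2^24 = 16777216.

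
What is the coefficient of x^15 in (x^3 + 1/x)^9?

General term: C(9,j)·(x^3)^j·(1/x)^(9-j), with x-exponent 3j − 1(9−j) = 4j − 9.
Set 4j − 9 = 15: j = 6.
C(9,6) = 84; 1^6 = 1; 1^3 = 1.
Coefficient = 84 · 1 · 1 = 84.

84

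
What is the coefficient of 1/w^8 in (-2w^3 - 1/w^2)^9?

-144

General term: C(9,j)·(-2w^3)^j·(-1/w^2)^(9-j), with w-exponent 3j − 2(9−j) = 5j − 18.
Set 5j − 18 = -8: j = 2.
C(9,2) = 36; (-2)^2 = 4; (-1)^7 = -1.
Coefficient = 36 · 4 · (-1) = -144.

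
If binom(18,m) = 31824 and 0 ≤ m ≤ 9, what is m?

7

C(18,m) increases on 0 ≤ m ≤ 9. C(18,6) = 18564 and C(18,7) = 31824, so m = 7.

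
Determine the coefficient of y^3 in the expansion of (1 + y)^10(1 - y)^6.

-20

Coefficient of y^3 = Σ_{j} C(10,j)·1^j·C(6,3-j)·(-1)^(3-j) for j from 0 to 3.
= (-20) + 150 + (-270) + 120 = -20.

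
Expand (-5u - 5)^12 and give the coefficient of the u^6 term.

225585937500

The general term is C(12,j)·(-5u)^j·(-5)^(12-j); the u^6 term has j = 6.
C(12,6) = 924.
Coefficient = C(12,6) · (-5)^6 · (-5)^6 = 924 · 15625 · 15625 = 225585937500.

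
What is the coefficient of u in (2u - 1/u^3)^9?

4608

General term: C(9,j)·(2u)^j·(-1/u^3)^(9-j), with u-exponent 1j − 3(9−j) = 4j − 27.
Set 4j − 27 = 1: j = 7.
C(9,7) = 36; 2^7 = 128; (-1)^2 = 1.
Coefficient = 36 · 128 · 1 = 4608.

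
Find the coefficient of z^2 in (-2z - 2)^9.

-18432

The general term is C(9,j)·(-2z)^j·(-2)^(9-j); the z^2 term has j = 2.
C(9,2) = 36.
Coefficient = C(9,2) · (-2)^2 · (-2)^7 = 36 · 4 · (-128) = -18432.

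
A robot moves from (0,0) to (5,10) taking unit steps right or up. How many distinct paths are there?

3003

Each path is a sequence of 15 steps with 5 rights: C(15,5) = 3003.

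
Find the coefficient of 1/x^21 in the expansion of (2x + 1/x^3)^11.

General term: C(11,j)·(2x)^j·(1/x^3)^(11-j), with x-exponent 1j − 3(11−j) = 4j − 33.
Set 4j − 33 = -21: j = 3.
C(11,3) = 165; 2^3 = 8; 1^8 = 1.
Coefficient = 165 · 8 · 1 = 1320.

1320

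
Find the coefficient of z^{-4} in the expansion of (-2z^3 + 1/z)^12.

264

General term: C(12,j)·(-2z^3)^j·(1/z)^(12-j), with z-exponent 3j − 1(12−j) = 4j − 12.
Set 4j − 12 = -4: j = 2.
C(12,2) = 66; (-2)^2 = 4; 1^10 = 1.
Coefficient = 66 · 4 · 1 = 264.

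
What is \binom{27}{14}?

20058300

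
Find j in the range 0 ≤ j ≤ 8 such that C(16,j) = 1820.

4

C(16,j) increases on 0 ≤ j ≤ 8. C(16,3) = 560 and C(16,4) = 1820, so j = 4.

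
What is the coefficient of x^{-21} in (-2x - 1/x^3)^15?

General term: C(15,j)·(-2x)^j·(-1/x^3)^(15-j), with x-exponent 1j − 3(15−j) = 4j − 45.
Set 4j − 45 = -21: j = 6.
C(15,6) = 5005; (-2)^6 = 64; (-1)^9 = -1.
Coefficient = 5005 · 64 · (-1) = -320320.

-320320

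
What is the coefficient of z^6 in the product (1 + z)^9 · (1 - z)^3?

0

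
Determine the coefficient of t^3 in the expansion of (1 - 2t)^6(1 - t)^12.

-1892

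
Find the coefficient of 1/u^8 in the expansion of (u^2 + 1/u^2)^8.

28

General term: C(8,j)·(u^2)^j·(1/u^2)^(8-j), with u-exponent 2j − 2(8−j) = 4j − 16.
Set 4j − 16 = -8: j = 2.
C(8,2) = 28; 1^2 = 1; 1^6 = 1.
Coefficient = 28 · 1 · 1 = 28.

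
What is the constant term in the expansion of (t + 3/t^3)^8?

252

General term: C(8,j)·(t)^j·(3/t^3)^(8-j), with t-exponent 1j − 3(8−j) = 4j − 24.
Set 4j − 24 = 0: j = 6.
C(8,6) = 28; 1^6 = 1; 3^2 = 9.
Coefficient = 28 · 1 · 9 = 252.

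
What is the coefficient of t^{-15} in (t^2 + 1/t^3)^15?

5005

General term: C(15,j)·(t^2)^j·(1/t^3)^(15-j), with t-exponent 2j − 3(15−j) = 5j − 45.
Set 5j − 45 = -15: j = 6.
C(15,6) = 5005; 1^6 = 1; 1^9 = 1.
Coefficient = 5005 · 1 · 1 = 5005.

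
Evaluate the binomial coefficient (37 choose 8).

C(37,8) = (37·36·35·34·33·32·31·30) / 8! = 1556675366400 / 40320 = 38608020.

38608020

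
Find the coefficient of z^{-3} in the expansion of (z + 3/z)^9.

61236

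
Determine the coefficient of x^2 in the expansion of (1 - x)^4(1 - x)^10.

91

Coefficient of x^2 = Σ_{j} C(4,j)·(-1)^j·C(10,2-j)·(-1)^(2-j) for j from 0 to 2.
= 45 + 40 + 6 = 91.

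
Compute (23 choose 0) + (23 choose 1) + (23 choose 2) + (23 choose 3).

1 + 23 + 253 + 1771 = 2048.

2048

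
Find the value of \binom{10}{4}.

210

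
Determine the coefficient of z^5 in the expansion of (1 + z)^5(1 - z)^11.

34

Coefficient of z^5 = Σ_{j} C(5,j)·1^j·C(11,5-j)·(-1)^(5-j) for j from 0 to 5.
= (-462) + 1650 + (-1650) + 550 + (-55) + 1 = 34.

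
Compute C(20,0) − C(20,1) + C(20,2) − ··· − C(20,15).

-3876

The partial alternating sum Σ_{k=0}^{15} (−1)^k C(20,k) = (−1)^15 C(19,15) = -3876.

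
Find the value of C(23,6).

100947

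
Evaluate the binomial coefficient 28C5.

C(28,5) = (28·27·26·25·24) / 5! = 11793600 / 120 = 98280.

98280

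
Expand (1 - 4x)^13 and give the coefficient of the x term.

The general term is C(13,j)·(1)^j·(-4x)^(13-j); the x^1 term has j = 12.
C(13,12) = 13.
Coefficient = C(13,12) · (-4)^1 = 13 · (-4) = -52.

-52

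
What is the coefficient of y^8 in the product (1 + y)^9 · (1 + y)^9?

43758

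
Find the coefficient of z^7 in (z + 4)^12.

The general term is C(12,j)·(z)^j·(4)^(12-j); the z^7 term has j = 7.
C(12,7) = 792.
Coefficient = C(12,7) · 4^5 = 792 · 1024 = 811008.

811008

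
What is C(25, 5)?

C(25,5) = (25·24·23·22·21) / 5! = 6375600 / 120 = 53130.

53130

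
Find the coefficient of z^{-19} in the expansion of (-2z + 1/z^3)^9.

144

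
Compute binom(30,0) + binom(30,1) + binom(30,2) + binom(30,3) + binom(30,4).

1 + 30 + 435 + 4060 + 27405 = 31931.

31931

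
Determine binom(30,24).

C(30,24) = C(30,6) by symmetry.
C(30,6) = (30·29·28·27·26·25) / 6! = 427518000 / 720 = 593775.

593775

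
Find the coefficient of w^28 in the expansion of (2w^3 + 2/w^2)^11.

22528

General term: C(11,j)·(2w^3)^j·(2/w^2)^(11-j), with w-exponent 3j − 2(11−j) = 5j − 22.
Set 5j − 22 = 28: j = 10.
C(11,10) = 11; 2^10 = 1024; 2^1 = 2.
Coefficient = 11 · 1024 · 2 = 22528.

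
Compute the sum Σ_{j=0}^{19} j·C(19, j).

4980736

Since j·C(19,j) = 19·C(18,j−1), the sum is 19·2^18 = 19·262144 = 4980736.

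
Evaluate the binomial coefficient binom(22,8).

C(22,8) = (22·21·20·19·18·17·16·15) / 8! = 12893126400 / 40320 = 319770.

319770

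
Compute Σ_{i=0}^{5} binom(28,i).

1 + 28 + 378 + 3276 + 20475 + 98280 = 122438.

122438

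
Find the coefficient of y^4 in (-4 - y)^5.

-20

The general term is C(5,j)·(-4)^j·(-y)^(5-j); the y^4 term has j = 1.
C(5,1) = 5.
Coefficient = C(5,1) · (-4)^1 = 5 · (-4) = -20.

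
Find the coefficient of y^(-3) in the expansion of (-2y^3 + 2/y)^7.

General term: C(7,j)·(-2y^3)^j·(2/y)^(7-j), with y-exponent 3j − 1(7−j) = 4j − 7.
Set 4j − 7 = -3: j = 1.
C(7,1) = 7; (-2)^1 = -2; 2^6 = 64.
Coefficient = 7 · (-2) · 64 = -896.

-896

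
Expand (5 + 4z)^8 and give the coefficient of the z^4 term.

The general term is C(8,j)·(5)^j·(4z)^(8-j); the z^4 term has j = 4.
C(8,4) = 70.
Coefficient = C(8,4) · 5^4 · 4^4 = 70 · 625 · 256 = 11200000.

11200000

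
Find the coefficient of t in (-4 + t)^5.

1280

The general term is C(5,j)·(-4)^j·(t)^(5-j); the t^1 term has j = 4.
C(5,4) = 5.
Coefficient = C(5,4) · (-4)^4 = 5 · 256 = 1280.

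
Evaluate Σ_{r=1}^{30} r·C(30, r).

16106127360

Since r·C(30,r) = 30·C(29,r−1), the sum is 30·2^29 = 30·536870912 = 16106127360.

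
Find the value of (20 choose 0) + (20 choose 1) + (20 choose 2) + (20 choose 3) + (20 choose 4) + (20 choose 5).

21700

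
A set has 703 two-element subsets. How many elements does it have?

n(n−1)/2 = 703 ⇒ n(n−1) = 1406. Since 38·37 = 1406, n = 38.

38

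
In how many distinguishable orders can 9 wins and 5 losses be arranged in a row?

Choose positions for the wins: C(14,9) = 2002.

2002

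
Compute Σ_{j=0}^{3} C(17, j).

1 + 17 + 136 + 680 = 834.

834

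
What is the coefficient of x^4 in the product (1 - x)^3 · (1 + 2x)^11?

Coefficient of x^4 = Σ_{j} C(3,j)·(-1)^j·C(11,4-j)·2^(4-j) for j from 0 to 3.
= 5280 + (-3960) + 660 + (-22) = 1958.

1958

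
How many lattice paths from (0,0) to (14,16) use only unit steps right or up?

145422675

Each path is a sequence of 30 steps with 14 rights: C(30,14) = 145422675.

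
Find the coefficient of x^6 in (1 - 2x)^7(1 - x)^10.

87346

Coefficient of x^6 = Σ_{j} C(7,j)·(-2)^j·C(10,6-j)·(-1)^(6-j) for j from 0 to 6.
= 210 + 3528 + 17640 + 33600 + 25200 + 6720 + 448 = 87346.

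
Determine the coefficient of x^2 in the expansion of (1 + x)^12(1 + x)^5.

Coefficient of x^2 = Σ_{j} C(12,j)·C(5,2-j) for j from 0 to 2.
= 10 + 60 + 66 = 136.

136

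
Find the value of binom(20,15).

C(20,15) = C(20,5) by symmetry.
C(20,5) = (20·19·18·17·16) / 5! = 1860480 / 120 = 15504.

15504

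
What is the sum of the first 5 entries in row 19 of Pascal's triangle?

5036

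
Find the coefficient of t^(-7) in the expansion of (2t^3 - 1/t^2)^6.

-12

General term: C(6,j)·(2t^3)^j·(-1/t^2)^(6-j), with t-exponent 3j − 2(6−j) = 5j − 12.
Set 5j − 12 = -7: j = 1.
C(6,1) = 6; 2^1 = 2; (-1)^5 = -1.
Coefficient = 6 · 2 · (-1) = -12.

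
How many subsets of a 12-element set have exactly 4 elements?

495

Choose the 4 positions: C(12,4) = 495.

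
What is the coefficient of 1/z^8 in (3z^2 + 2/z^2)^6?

576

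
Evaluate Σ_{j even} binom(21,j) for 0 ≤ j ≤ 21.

1048576

Even-j terms of row 21 sum to 2^20 = 1048576.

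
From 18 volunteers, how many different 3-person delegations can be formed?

This is C(18,3) = 816.

816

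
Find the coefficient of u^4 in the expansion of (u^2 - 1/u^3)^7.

General term: C(7,j)·(u^2)^j·(-1/u^3)^(7-j), with u-exponent 2j − 3(7−j) = 5j − 21.
Set 5j − 21 = 4: j = 5.
C(7,5) = 21; 1^5 = 1; (-1)^2 = 1.
Coefficient = 21 · 1 · 1 = 21.

21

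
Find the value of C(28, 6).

376740

C(28,6) = (28·27·26·25·24·23) / 6! = 271252800 / 720 = 376740.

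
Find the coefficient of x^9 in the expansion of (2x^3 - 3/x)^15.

-6304858560

General term: C(15,j)·(2x^3)^j·(-3/x)^(15-j), with x-exponent 3j − 1(15−j) = 4j − 15.
Set 4j − 15 = 9: j = 6.
C(15,6) = 5005; 2^6 = 64; (-3)^9 = -19683.
Coefficient = 5005 · 64 · (-19683) = -6304858560.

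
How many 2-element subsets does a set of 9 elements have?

C(9,2) = (9·8) / 2! = 72 / 2 = 36.

36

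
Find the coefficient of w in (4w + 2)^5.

320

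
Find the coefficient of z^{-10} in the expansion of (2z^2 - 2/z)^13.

General term: C(13,j)·(2z^2)^j·(-2/z)^(13-j), with z-exponent 2j − 1(13−j) = 3j − 13.
Set 3j − 13 = -10: j = 1.
C(13,1) = 13; 2^1 = 2; (-2)^12 = 4096.
Coefficient = 13 · 2 · 4096 = 106496.

106496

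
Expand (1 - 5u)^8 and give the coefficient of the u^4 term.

43750

The general term is C(8,j)·(1)^j·(-5u)^(8-j); the u^4 term has j = 4.
C(8,4) = 70.
Coefficient = C(8,4) · (-5)^4 = 70 · 625 = 43750.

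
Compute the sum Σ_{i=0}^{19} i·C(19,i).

4980736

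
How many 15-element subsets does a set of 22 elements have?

170544

C(22,15) = C(22,7) by symmetry.
C(22,7) = (22·21·20·19·18·17·16) / 7! = 859541760 / 5040 = 170544.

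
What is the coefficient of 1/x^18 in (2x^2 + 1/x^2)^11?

22

General term: C(11,j)·(2x^2)^j·(1/x^2)^(11-j), with x-exponent 2j − 2(11−j) = 4j − 22.
Set 4j − 22 = -18: j = 1.
C(11,1) = 11; 2^1 = 2; 1^10 = 1.
Coefficient = 11 · 2 · 1 = 22.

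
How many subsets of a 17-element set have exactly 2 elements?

136

Choose the 2 positions: C(17,2) = 136.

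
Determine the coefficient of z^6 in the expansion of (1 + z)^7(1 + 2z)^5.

Coefficient of z^6 = Σ_{j} C(7,j)·1^j·C(5,6-j)·2^(6-j) for j from 1 to 6.
= 224 + 1680 + 2800 + 1400 + 210 + 7 = 6321.

6321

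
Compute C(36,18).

C(36,18) = (36·35·34·33·32·31·30·29·28·27·26·25·24·23·22·21·20·19) / 18! = 58102407620643984998400000 / 6402373705728000 = 9075135300.

9075135300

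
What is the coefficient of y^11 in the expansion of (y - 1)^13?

The general term is C(13,j)·(y)^j·(-1)^(13-j); the y^11 term has j = 11.
C(13,11) = 78.
Coefficient = C(13,11) = 78.

78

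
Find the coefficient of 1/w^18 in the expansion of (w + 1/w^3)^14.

3003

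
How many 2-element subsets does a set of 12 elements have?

66

C(12,2) = (12·11) / 2! = 132 / 2 = 66.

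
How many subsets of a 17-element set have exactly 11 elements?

Choose the 11 positions: C(17,11) = 12376.

12376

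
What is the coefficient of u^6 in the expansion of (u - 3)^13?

-3752892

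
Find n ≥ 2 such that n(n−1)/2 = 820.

41

n(n−1)/2 = 820 ⇒ n(n−1) = 1640. Since 41·40 = 1640, n = 41.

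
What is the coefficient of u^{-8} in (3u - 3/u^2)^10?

General term: C(10,j)·(3u)^j·(-3/u^2)^(10-j), with u-exponent 1j − 2(10−j) = 3j − 20.
Set 3j − 20 = -8: j = 4.
C(10,4) = 210; 3^4 = 81; (-3)^6 = 729.
Coefficient = 210 · 81 · 729 = 12400290.

12400290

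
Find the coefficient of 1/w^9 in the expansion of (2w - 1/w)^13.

General term: C(13,j)·(2w)^j·(-1/w)^(13-j), with w-exponent 1j − 1(13−j) = 2j − 13.
Set 2j − 13 = -9: j = 2.
C(13,2) = 78; 2^2 = 4; (-1)^11 = -1.
Coefficient = 78 · 4 · (-1) = -312.

-312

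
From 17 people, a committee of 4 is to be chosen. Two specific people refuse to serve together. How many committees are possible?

All 4-subsets: C(17,4) = 2380. Those containing both fixed elements: C(15,2) = 105.
2380 − 105 = 2275.

2275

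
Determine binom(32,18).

C(32,18) = C(32,14) by symmetry.
C(32,14) = (32·31·30·29·28·27·26·25·24·23·22·21·20·19) / 14! = 41098950018846720000 / 87178291200 = 471435600.

471435600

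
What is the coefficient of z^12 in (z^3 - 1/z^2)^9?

General term: C(9,j)·(z^3)^j·(-1/z^2)^(9-j), with z-exponent 3j − 2(9−j) = 5j − 18.
Set 5j − 18 = 12: j = 6.
C(9,6) = 84; 1^6 = 1; (-1)^3 = -1.
Coefficient = 84 · 1 · (-1) = -84.

-84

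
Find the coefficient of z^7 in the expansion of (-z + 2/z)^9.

18

General term: C(9,j)·(-z)^j·(2/z)^(9-j), with z-exponent 1j − 1(9−j) = 2j − 9.
Set 2j − 9 = 7: j = 8.
C(9,8) = 9; (-1)^8 = 1; 2^1 = 2.
Coefficient = 9 · 1 · 2 = 18.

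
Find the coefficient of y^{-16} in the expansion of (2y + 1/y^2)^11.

General term: C(11,j)·(2y)^j·(1/y^2)^(11-j), with y-exponent 1j − 2(11−j) = 3j − 22.
Set 3j − 22 = -16: j = 2.
C(11,2) = 55; 2^2 = 4; 1^9 = 1.
Coefficient = 55 · 4 · 1 = 220.

220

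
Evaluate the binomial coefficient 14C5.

2002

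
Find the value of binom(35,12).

C(35,12) = (35·34·33·32·31·30·29·28·27·26·25·24) / 12! = 399703747322880000 / 479001600 = 834451800.

834451800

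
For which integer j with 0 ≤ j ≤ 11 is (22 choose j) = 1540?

C(22,j) increases on 0 ≤ j ≤ 11. C(22,2) = 231 and C(22,3) = 1540, so j = 3.

3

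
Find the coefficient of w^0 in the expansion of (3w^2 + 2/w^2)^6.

4320

General term: C(6,j)·(3w^2)^j·(2/w^2)^(6-j), with w-exponent 2j − 2(6−j) = 4j − 12.
Set 4j − 12 = 0: j = 3.
C(6,3) = 20; 3^3 = 27; 2^3 = 8.
Coefficient = 20 · 27 · 8 = 4320.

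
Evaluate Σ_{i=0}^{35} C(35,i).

The entries of row 35 sum to 2^35 = 34359738368.

34359738368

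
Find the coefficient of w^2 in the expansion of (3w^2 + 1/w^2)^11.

336798

General term: C(11,j)·(3w^2)^j·(1/w^2)^(11-j), with w-exponent 2j − 2(11−j) = 4j − 22.
Set 4j − 22 = 2: j = 6.
C(11,6) = 462; 3^6 = 729; 1^5 = 1.
Coefficient = 462 · 729 · 1 = 336798.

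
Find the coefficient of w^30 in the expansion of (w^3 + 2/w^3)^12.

24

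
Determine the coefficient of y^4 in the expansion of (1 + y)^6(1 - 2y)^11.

Coefficient of y^4 = Σ_{j} C(6,j)·1^j·C(11,4-j)·(-2)^(4-j) for j from 0 to 4.
= 5280 + (-7920) + 3300 + (-440) + 15 = 235.

235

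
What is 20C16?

4845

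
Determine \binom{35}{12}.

834451800

C(35,12) = (35·34·33·32·31·30·29·28·27·26·25·24) / 12! = 399703747322880000 / 479001600 = 834451800.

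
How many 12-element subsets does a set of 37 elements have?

C(37,12) = (37·36·35·34·33·32·31·30·29·28·27·26) / 12! = 887342319056793600 / 479001600 = 1852482996.

1852482996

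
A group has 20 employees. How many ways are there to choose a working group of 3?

This is C(20,3) = 1140.

1140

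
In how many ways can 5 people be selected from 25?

This is C(25,5) = 53130.

53130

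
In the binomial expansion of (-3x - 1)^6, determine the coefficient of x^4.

The general term is C(6,j)·(-3x)^j·(-1)^(6-j); the x^4 term has j = 4.
C(6,4) = 15.
Coefficient = C(6,4) · (-3)^4 = 15 · 81 = 1215.

1215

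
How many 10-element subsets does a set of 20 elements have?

184756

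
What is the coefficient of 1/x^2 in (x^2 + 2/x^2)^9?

General term: C(9,j)·(x^2)^j·(2/x^2)^(9-j), with x-exponent 2j − 2(9−j) = 4j − 18.
Set 4j − 18 = -2: j = 4.
C(9,4) = 126; 1^4 = 1; 2^5 = 32.
Coefficient = 126 · 1 · 32 = 4032.

4032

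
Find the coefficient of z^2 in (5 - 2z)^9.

The general term is C(9,j)·(5)^j·(-2z)^(9-j); the z^2 term has j = 7.
C(9,7) = 36.
Coefficient = C(9,7) · 5^7 · (-2)^2 = 36 · 78125 · 4 = 11250000.

11250000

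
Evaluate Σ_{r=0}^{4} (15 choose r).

1 + 15 + 105 + 455 + 1365 = 1941.

1941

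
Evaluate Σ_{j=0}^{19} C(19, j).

524288

The entries of row 19 sum to 2^19 = 524288.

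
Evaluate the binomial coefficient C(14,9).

2002

C(14,9) = C(14,5) by symmetry.
C(14,5) = (14·13·12·11·10) / 5! = 240240 / 120 = 2002.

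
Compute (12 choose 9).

C(12,9) = C(12,3) by symmetry.
C(12,3) = (12·11·10) / 3! = 1320 / 6 = 220.

220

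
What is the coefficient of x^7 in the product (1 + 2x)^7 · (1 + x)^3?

4048

Coefficient of x^7 = Σ_{j} C(7,j)·2^j·C(3,7-j)·1^(7-j) for j from 4 to 7.
= 560 + 2016 + 1344 + 128 = 4048.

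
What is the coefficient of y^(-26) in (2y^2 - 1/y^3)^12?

General term: C(12,j)·(2y^2)^j·(-1/y^3)^(12-j), with y-exponent 2j − 3(12−j) = 5j − 36.
Set 5j − 36 = -26: j = 2.
C(12,2) = 66; 2^2 = 4; (-1)^10 = 1.
Coefficient = 66 · 4 · 1 = 264.

264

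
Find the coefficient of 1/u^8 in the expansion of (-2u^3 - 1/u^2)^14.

16016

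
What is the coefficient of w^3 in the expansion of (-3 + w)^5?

The general term is C(5,j)·(-3)^j·(w)^(5-j); the w^3 term has j = 2.
C(5,2) = 10.
Coefficient = C(5,2) · (-3)^2 = 10 · 9 = 90.

90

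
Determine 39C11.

C(39,11) = (39·38·37·36·35·34·33·32·31·30·29) / 11! = 66902793897139200 / 39916800 = 1676056044.

1676056044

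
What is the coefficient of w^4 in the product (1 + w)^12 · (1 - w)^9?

9

Coefficient of w^4 = Σ_{j} C(12,j)·1^j·C(9,4-j)·(-1)^(4-j) for j from 0 to 4.
= 126 + (-1008) + 2376 + (-1980) + 495 = 9.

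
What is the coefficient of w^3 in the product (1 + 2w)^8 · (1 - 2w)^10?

128

Coefficient of w^3 = Σ_{j} C(8,j)·2^j·C(10,3-j)·(-2)^(3-j) for j from 0 to 3.
= (-960) + 2880 + (-2240) + 448 = 128.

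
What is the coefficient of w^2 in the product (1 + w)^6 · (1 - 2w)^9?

Coefficient of w^2 = Σ_{j} C(6,j)·1^j·C(9,2-j)·(-2)^(2-j) for j from 0 to 2.
= 144 + (-108) + 15 = 51.

51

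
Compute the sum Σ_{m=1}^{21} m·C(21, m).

22020096

Differentiating (1+x)^21 and setting x=1: Σ m·C(21,m) = 21·2^20 = 22020096.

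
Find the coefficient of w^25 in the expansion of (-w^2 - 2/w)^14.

28

General term: C(14,j)·(-w^2)^j·(-2/w)^(14-j), with w-exponent 2j − 1(14−j) = 3j − 14.
Set 3j − 14 = 25: j = 13.
C(14,13) = 14; (-1)^13 = -1; (-2)^1 = -2.
Coefficient = 14 · (-1) · (-2) = 28.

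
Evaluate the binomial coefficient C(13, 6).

1716

C(13,6) = (13·12·11·10·9·8) / 6! = 1235520 / 720 = 1716.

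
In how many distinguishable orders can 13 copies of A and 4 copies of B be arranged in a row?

Choose positions for the A's: C(17,13) = 2380.

2380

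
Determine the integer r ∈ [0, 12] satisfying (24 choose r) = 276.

C(24,r) increases on 0 ≤ r ≤ 12. C(24,1) = 24 and C(24,2) = 276, so r = 2.

2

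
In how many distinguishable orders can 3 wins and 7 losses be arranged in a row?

120

Choose positions for the wins: C(10,3) = 120.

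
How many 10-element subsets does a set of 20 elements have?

C(20,10) = (20·19·18·17·16·15·14·13·12·11) / 10! = 670442572800 / 3628800 = 184756.

184756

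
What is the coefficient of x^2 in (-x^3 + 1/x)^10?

General term: C(10,j)·(-x^3)^j·(1/x)^(10-j), with x-exponent 3j − 1(10−j) = 4j − 10.
Set 4j − 10 = 2: j = 3.
C(10,3) = 120; (-1)^3 = -1; 1^7 = 1.
Coefficient = 120 · (-1) · 1 = -120.

-120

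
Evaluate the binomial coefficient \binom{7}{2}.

C(7,2) = (7·6) / 2! = 42 / 2 = 21.

21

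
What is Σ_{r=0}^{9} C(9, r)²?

48620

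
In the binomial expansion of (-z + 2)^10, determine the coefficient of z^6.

The general term is C(10,j)·(-z)^j·(2)^(10-j); the z^6 term has j = 6.
C(10,6) = 210.
Coefficient = C(10,6) · 2^4 = 210 · 16 = 3360.

3360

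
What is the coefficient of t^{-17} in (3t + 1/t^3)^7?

21

General term: C(7,j)·(3t)^j·(1/t^3)^(7-j), with t-exponent 1j − 3(7−j) = 4j − 21.
Set 4j − 21 = -17: j = 1.
C(7,1) = 7; 3^1 = 3; 1^6 = 1.
Coefficient = 7 · 3 · 1 = 21.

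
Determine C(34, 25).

52451256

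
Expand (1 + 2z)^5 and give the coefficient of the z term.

The general term is C(5,j)·(1)^j·(2z)^(5-j); the z^1 term has j = 4.
C(5,4) = 5.
Coefficient = C(5,4) · 2^1 = 5 · 2 = 10.

10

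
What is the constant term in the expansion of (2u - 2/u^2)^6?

General term: C(6,j)·(2u)^j·(-2/u^2)^(6-j), with u-exponent 1j − 2(6−j) = 3j − 12.
Set 3j − 12 = 0: j = 4.
C(6,4) = 15; 2^4 = 16; (-2)^2 = 4.
Coefficient = 15 · 16 · 4 = 960.

960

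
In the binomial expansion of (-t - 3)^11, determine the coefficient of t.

-649539

The general term is C(11,j)·(-t)^j·(-3)^(11-j); the t^1 term has j = 1.
C(11,1) = 11.
Coefficient = C(11,1) · (-1)^1 · (-3)^10 = 11 · (-1) · 59049 = -649539.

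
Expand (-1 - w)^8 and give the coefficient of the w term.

8

The general term is C(8,j)·(-1)^j·(-w)^(8-j); the w^1 term has j = 7.
C(8,7) = 8.
Coefficient = C(8,7) · (-1)^7 · (-1)^1 = 8 · (-1) · (-1) = 8.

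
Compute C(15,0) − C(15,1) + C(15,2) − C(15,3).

-364

The partial alternating sum Σ_{k=0}^{3} (−1)^k C(15,k) = (−1)^3 C(14,3) = -364.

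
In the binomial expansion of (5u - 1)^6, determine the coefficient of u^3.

The general term is C(6,j)·(5u)^j·(-1)^(6-j); the u^3 term has j = 3.
C(6,3) = 20.
Coefficient = C(6,3) · 5^3 · (-1)^3 = 20 · 125 · (-1) = -2500.

-2500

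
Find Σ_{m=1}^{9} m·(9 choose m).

2304

Differentiating (1+x)^9 and setting x=1: Σ m·C(9,m) = 9·2^8 = 2304.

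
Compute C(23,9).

817190

C(23,9) = (23·22·21·20·19·18·17·16·15) / 9! = 296541907200 / 362880 = 817190.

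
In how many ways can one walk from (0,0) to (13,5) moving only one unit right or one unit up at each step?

Each path is a sequence of 18 steps with 13 rights: C(18,13) = 8568.

8568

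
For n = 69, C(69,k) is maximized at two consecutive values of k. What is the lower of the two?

34

For odd n = 69, C(69,k) peaks at k = (n−1)/2 and (n+1)/2; the lower is 34.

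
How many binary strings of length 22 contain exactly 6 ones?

74613

Choose the 6 positions: C(22,6) = 74613.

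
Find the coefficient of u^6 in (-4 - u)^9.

The general term is C(9,j)·(-4)^j·(-u)^(9-j); the u^6 term has j = 3.
C(9,3) = 84.
Coefficient = C(9,3) · (-4)^3 = 84 · (-64) = -5376.

-5376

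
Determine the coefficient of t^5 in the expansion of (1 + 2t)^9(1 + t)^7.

37947

Coefficient of t^5 = Σ_{j} C(9,j)·2^j·C(7,5-j)·1^(5-j) for j from 0 to 5.
= 21 + 630 + 5040 + 14112 + 14112 + 4032 = 37947.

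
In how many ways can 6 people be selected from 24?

This is C(24,6) = 134596.

134596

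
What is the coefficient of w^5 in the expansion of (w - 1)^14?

-2002

The general term is C(14,j)·(w)^j·(-1)^(14-j); the w^5 term has j = 5.
C(14,5) = 2002.
Coefficient = C(14,5) · (-1)^9 = 2002 · (-1) = -2002.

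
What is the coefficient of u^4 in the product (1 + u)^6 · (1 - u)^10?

-20

Coefficient of u^4 = Σ_{j} C(6,j)·1^j·C(10,4-j)·(-1)^(4-j) for j from 0 to 4.
= 210 + (-720) + 675 + (-200) + 15 = -20.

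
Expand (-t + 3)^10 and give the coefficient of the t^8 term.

The general term is C(10,j)·(-t)^j·(3)^(10-j); the t^8 term has j = 8.
C(10,8) = 45.
Coefficient = C(10,8) · 3^2 = 45 · 9 = 405.

405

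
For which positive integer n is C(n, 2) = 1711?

n(n−1)/2 = 1711 ⇒ n(n−1) = 3422. Since 59·58 = 3422, n = 59.

59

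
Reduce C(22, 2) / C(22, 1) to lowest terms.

C(n,k+1)/C(n,k) = (n−k)/(k+1) = (22−1)/(1+1) = 21/2.

21/2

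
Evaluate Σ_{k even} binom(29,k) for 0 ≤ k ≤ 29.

268435456

Even-k terms of row 29 sum to 2^28 = 268435456.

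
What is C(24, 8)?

C(24,8) = (24·23·22·21·20·19·18·17) / 8! = 29654190720 / 40320 = 735471.

735471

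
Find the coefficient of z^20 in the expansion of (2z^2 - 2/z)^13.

638976

General term: C(13,j)·(2z^2)^j·(-2/z)^(13-j), with z-exponent 2j − 1(13−j) = 3j − 13.
Set 3j − 13 = 20: j = 11.
C(13,11) = 78; 2^11 = 2048; (-2)^2 = 4.
Coefficient = 78 · 2048 · 4 = 638976.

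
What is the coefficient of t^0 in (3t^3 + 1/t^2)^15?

3648645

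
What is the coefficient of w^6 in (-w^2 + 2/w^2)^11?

General term: C(11,j)·(-w^2)^j·(2/w^2)^(11-j), with w-exponent 2j − 2(11−j) = 4j − 22.
Set 4j − 22 = 6: j = 7.
C(11,7) = 330; (-1)^7 = -1; 2^4 = 16.
Coefficient = 330 · (-1) · 16 = -5280.

-5280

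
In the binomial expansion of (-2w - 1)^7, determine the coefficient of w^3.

The general term is C(7,j)·(-2w)^j·(-1)^(7-j); the w^3 term has j = 3.
C(7,3) = 35.
Coefficient = C(7,3) · (-2)^3 = 35 · (-8) = -280.

-280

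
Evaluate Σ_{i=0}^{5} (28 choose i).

122438

1 + 28 + 378 + 3276 + 20475 + 98280 = 122438.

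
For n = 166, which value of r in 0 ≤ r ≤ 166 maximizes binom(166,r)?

C(166,r) is maximized at r = 166/2 = 83.

83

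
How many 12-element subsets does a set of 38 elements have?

C(38,12) = (38·37·36·35·34·33·32·31·30·29·28·27) / 12! = 1296884927852236800 / 479001600 = 2707475148.

2707475148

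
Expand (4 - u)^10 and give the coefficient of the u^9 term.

The general term is C(10,j)·(4)^j·(-u)^(10-j); the u^9 term has j = 1.
C(10,1) = 10.
Coefficient = C(10,1) · 4^1 · (-1)^9 = 10 · 4 · (-1) = -40.

-40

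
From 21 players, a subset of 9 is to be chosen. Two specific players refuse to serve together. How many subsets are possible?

243542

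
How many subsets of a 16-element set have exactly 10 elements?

8008

Choose the 10 positions: C(16,10) = 8008.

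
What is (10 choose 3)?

120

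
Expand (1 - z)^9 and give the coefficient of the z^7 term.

-36

The general term is C(9,j)·(1)^j·(-z)^(9-j); the z^7 term has j = 2.
C(9,2) = 36.
Coefficient = C(9,2) · (-1)^7 = 36 · (-1) = -36.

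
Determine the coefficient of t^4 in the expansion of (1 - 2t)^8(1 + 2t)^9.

448

Coefficient of t^4 = Σ_{j} C(8,j)·(-2)^j·C(9,4-j)·2^(4-j) for j from 0 to 4.
= 2016 + (-10752) + 16128 + (-8064) + 1120 = 448.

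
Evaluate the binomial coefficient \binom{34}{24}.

131128140

C(34,24) = C(34,10) by symmetry.
C(34,10) = (34·33·32·31·30·29·28·27·26·25) / 10! = 475837794432000 / 3628800 = 131128140.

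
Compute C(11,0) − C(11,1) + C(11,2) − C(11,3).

The partial alternating sum Σ_{k=0}^{3} (−1)^k C(11,k) = (−1)^3 C(10,3) = -120.

-120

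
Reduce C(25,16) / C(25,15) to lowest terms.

C(n,k+1)/C(n,k) = (n−k)/(k+1) = (25−15)/(15+1) = 10/16 = 5/8.

5/8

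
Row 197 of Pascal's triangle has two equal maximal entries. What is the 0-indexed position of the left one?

98

For odd n = 197, C(197,i) peaks at i = (n−1)/2 and (n+1)/2; the smaller is 98.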